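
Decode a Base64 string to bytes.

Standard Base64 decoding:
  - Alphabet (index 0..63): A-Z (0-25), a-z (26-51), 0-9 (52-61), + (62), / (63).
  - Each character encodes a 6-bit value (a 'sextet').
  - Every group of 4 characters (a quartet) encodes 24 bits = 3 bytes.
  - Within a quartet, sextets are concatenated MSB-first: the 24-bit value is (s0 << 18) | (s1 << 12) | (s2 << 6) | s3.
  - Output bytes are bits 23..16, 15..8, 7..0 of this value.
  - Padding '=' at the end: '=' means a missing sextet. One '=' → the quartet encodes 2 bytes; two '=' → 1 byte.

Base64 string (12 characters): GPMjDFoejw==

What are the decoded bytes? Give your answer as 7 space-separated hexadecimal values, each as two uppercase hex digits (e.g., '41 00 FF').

After char 0 ('G'=6): chars_in_quartet=1 acc=0x6 bytes_emitted=0
After char 1 ('P'=15): chars_in_quartet=2 acc=0x18F bytes_emitted=0
After char 2 ('M'=12): chars_in_quartet=3 acc=0x63CC bytes_emitted=0
After char 3 ('j'=35): chars_in_quartet=4 acc=0x18F323 -> emit 18 F3 23, reset; bytes_emitted=3
After char 4 ('D'=3): chars_in_quartet=1 acc=0x3 bytes_emitted=3
After char 5 ('F'=5): chars_in_quartet=2 acc=0xC5 bytes_emitted=3
After char 6 ('o'=40): chars_in_quartet=3 acc=0x3168 bytes_emitted=3
After char 7 ('e'=30): chars_in_quartet=4 acc=0xC5A1E -> emit 0C 5A 1E, reset; bytes_emitted=6
After char 8 ('j'=35): chars_in_quartet=1 acc=0x23 bytes_emitted=6
After char 9 ('w'=48): chars_in_quartet=2 acc=0x8F0 bytes_emitted=6
Padding '==': partial quartet acc=0x8F0 -> emit 8F; bytes_emitted=7

Answer: 18 F3 23 0C 5A 1E 8F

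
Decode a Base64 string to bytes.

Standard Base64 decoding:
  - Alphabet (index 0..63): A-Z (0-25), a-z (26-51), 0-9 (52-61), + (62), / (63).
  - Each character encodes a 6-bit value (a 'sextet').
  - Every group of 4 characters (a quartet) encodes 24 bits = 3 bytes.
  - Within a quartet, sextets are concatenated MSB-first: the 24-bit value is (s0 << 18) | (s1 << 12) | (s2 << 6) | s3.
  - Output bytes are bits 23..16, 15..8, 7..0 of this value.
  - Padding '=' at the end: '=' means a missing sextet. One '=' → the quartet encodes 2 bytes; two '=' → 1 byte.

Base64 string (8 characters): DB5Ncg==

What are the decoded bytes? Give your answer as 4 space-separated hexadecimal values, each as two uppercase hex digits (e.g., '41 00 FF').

After char 0 ('D'=3): chars_in_quartet=1 acc=0x3 bytes_emitted=0
After char 1 ('B'=1): chars_in_quartet=2 acc=0xC1 bytes_emitted=0
After char 2 ('5'=57): chars_in_quartet=3 acc=0x3079 bytes_emitted=0
After char 3 ('N'=13): chars_in_quartet=4 acc=0xC1E4D -> emit 0C 1E 4D, reset; bytes_emitted=3
After char 4 ('c'=28): chars_in_quartet=1 acc=0x1C bytes_emitted=3
After char 5 ('g'=32): chars_in_quartet=2 acc=0x720 bytes_emitted=3
Padding '==': partial quartet acc=0x720 -> emit 72; bytes_emitted=4

Answer: 0C 1E 4D 72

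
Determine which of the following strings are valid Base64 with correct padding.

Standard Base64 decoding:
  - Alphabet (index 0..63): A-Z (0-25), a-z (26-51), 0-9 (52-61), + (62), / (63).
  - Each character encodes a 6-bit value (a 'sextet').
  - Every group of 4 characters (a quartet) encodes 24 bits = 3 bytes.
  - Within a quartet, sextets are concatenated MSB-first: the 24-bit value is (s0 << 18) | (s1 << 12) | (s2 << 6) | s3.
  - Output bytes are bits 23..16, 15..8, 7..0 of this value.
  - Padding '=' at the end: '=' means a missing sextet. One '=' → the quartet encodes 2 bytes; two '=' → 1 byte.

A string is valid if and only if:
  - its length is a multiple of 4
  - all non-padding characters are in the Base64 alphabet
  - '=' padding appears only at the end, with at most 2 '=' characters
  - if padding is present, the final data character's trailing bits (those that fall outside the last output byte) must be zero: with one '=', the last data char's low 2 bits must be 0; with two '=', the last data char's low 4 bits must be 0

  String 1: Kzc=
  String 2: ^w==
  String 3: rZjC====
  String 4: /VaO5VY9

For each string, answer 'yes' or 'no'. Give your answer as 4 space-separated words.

Answer: yes no no yes

Derivation:
String 1: 'Kzc=' → valid
String 2: '^w==' → invalid (bad char(s): ['^'])
String 3: 'rZjC====' → invalid (4 pad chars (max 2))
String 4: '/VaO5VY9' → valid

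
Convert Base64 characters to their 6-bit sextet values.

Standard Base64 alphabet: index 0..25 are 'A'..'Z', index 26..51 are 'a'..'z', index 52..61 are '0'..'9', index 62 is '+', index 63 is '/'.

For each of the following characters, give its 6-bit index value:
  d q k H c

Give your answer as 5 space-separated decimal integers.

'd': a..z range, 26 + ord('d') − ord('a') = 29
'q': a..z range, 26 + ord('q') − ord('a') = 42
'k': a..z range, 26 + ord('k') − ord('a') = 36
'H': A..Z range, ord('H') − ord('A') = 7
'c': a..z range, 26 + ord('c') − ord('a') = 28

Answer: 29 42 36 7 28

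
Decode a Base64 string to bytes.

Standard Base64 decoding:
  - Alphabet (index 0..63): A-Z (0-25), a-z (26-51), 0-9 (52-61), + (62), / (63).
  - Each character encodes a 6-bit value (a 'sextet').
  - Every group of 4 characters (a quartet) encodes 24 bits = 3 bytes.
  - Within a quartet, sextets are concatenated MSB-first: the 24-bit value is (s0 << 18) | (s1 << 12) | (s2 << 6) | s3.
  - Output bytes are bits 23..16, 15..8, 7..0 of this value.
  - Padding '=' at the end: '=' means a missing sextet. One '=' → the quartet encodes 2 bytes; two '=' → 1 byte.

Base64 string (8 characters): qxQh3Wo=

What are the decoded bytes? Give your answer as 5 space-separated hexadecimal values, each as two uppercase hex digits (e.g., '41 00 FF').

After char 0 ('q'=42): chars_in_quartet=1 acc=0x2A bytes_emitted=0
After char 1 ('x'=49): chars_in_quartet=2 acc=0xAB1 bytes_emitted=0
After char 2 ('Q'=16): chars_in_quartet=3 acc=0x2AC50 bytes_emitted=0
After char 3 ('h'=33): chars_in_quartet=4 acc=0xAB1421 -> emit AB 14 21, reset; bytes_emitted=3
After char 4 ('3'=55): chars_in_quartet=1 acc=0x37 bytes_emitted=3
After char 5 ('W'=22): chars_in_quartet=2 acc=0xDD6 bytes_emitted=3
After char 6 ('o'=40): chars_in_quartet=3 acc=0x375A8 bytes_emitted=3
Padding '=': partial quartet acc=0x375A8 -> emit DD 6A; bytes_emitted=5

Answer: AB 14 21 DD 6A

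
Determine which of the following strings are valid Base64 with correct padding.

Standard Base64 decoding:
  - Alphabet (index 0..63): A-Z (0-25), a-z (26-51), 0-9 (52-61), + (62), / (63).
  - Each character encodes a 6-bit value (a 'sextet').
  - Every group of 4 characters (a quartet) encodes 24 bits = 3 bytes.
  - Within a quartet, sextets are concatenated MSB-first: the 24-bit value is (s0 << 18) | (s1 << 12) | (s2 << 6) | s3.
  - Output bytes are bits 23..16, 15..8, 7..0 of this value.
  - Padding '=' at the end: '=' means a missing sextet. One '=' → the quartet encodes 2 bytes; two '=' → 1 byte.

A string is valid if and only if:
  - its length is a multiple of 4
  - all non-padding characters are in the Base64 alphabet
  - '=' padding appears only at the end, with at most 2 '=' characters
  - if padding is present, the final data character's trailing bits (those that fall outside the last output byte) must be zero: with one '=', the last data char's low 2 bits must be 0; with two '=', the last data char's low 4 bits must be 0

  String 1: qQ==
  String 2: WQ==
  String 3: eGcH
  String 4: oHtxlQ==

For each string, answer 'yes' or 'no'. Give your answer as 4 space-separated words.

Answer: yes yes yes yes

Derivation:
String 1: 'qQ==' → valid
String 2: 'WQ==' → valid
String 3: 'eGcH' → valid
String 4: 'oHtxlQ==' → valid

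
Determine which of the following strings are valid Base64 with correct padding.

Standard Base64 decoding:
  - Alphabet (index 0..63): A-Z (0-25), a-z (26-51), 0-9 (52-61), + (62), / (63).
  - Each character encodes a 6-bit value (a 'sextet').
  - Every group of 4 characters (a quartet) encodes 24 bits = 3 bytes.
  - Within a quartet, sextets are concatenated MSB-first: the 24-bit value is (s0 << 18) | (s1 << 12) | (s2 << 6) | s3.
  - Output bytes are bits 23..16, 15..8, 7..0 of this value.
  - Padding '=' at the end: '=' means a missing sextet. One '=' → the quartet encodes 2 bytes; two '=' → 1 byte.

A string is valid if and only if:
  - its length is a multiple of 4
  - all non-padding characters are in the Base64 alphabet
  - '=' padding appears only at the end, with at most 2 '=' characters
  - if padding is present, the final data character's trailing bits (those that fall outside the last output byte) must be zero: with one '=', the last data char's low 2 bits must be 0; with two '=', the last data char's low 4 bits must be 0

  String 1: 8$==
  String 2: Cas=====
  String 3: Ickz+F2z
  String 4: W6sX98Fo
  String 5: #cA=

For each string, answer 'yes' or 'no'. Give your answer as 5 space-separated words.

String 1: '8$==' → invalid (bad char(s): ['$'])
String 2: 'Cas=====' → invalid (5 pad chars (max 2))
String 3: 'Ickz+F2z' → valid
String 4: 'W6sX98Fo' → valid
String 5: '#cA=' → invalid (bad char(s): ['#'])

Answer: no no yes yes no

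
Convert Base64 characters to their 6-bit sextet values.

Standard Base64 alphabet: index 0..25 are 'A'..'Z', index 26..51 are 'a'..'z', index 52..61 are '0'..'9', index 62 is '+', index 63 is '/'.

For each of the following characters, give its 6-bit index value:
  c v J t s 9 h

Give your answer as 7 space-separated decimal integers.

'c': a..z range, 26 + ord('c') − ord('a') = 28
'v': a..z range, 26 + ord('v') − ord('a') = 47
'J': A..Z range, ord('J') − ord('A') = 9
't': a..z range, 26 + ord('t') − ord('a') = 45
's': a..z range, 26 + ord('s') − ord('a') = 44
'9': 0..9 range, 52 + ord('9') − ord('0') = 61
'h': a..z range, 26 + ord('h') − ord('a') = 33

Answer: 28 47 9 45 44 61 33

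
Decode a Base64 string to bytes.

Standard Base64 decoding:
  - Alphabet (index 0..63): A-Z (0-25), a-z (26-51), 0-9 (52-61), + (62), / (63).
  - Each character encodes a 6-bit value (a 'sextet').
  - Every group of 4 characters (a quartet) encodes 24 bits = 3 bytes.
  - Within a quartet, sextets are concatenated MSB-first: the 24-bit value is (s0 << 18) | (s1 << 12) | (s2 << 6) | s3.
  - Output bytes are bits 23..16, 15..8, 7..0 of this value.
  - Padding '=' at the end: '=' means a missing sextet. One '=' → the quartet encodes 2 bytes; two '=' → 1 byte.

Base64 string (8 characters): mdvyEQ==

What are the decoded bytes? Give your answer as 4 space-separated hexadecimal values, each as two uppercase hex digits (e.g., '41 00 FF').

After char 0 ('m'=38): chars_in_quartet=1 acc=0x26 bytes_emitted=0
After char 1 ('d'=29): chars_in_quartet=2 acc=0x99D bytes_emitted=0
After char 2 ('v'=47): chars_in_quartet=3 acc=0x2676F bytes_emitted=0
After char 3 ('y'=50): chars_in_quartet=4 acc=0x99DBF2 -> emit 99 DB F2, reset; bytes_emitted=3
After char 4 ('E'=4): chars_in_quartet=1 acc=0x4 bytes_emitted=3
After char 5 ('Q'=16): chars_in_quartet=2 acc=0x110 bytes_emitted=3
Padding '==': partial quartet acc=0x110 -> emit 11; bytes_emitted=4

Answer: 99 DB F2 11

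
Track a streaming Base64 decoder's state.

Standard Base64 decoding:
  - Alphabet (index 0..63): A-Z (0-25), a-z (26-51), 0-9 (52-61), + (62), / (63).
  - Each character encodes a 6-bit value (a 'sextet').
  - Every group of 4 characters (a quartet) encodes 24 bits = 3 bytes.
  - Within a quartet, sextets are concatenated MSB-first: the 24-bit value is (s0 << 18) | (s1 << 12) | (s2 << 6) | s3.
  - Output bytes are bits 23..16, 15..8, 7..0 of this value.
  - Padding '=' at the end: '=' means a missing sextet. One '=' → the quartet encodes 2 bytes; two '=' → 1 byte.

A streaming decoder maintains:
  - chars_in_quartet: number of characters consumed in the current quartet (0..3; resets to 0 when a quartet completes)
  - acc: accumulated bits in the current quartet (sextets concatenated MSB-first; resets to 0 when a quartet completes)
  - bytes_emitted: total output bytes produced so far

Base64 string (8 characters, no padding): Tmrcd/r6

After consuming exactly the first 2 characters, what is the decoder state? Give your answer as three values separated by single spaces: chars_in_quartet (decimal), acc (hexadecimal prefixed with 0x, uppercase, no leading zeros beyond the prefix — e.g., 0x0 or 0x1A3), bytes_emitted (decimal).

After char 0 ('T'=19): chars_in_quartet=1 acc=0x13 bytes_emitted=0
After char 1 ('m'=38): chars_in_quartet=2 acc=0x4E6 bytes_emitted=0

Answer: 2 0x4E6 0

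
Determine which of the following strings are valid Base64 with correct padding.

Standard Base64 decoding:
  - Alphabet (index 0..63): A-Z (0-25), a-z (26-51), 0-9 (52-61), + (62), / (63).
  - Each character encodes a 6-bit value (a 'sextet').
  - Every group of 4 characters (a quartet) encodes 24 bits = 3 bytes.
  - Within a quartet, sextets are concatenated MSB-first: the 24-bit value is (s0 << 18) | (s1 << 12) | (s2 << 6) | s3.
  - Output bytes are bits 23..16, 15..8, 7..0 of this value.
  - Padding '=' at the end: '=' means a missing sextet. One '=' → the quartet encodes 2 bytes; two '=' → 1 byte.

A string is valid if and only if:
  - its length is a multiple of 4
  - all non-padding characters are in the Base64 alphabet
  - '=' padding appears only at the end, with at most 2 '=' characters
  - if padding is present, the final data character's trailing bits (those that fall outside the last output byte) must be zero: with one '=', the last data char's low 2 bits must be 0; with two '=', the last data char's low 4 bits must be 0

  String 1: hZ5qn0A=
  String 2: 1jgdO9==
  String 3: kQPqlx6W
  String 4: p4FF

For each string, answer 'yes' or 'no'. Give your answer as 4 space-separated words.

String 1: 'hZ5qn0A=' → valid
String 2: '1jgdO9==' → invalid (bad trailing bits)
String 3: 'kQPqlx6W' → valid
String 4: 'p4FF' → valid

Answer: yes no yes yes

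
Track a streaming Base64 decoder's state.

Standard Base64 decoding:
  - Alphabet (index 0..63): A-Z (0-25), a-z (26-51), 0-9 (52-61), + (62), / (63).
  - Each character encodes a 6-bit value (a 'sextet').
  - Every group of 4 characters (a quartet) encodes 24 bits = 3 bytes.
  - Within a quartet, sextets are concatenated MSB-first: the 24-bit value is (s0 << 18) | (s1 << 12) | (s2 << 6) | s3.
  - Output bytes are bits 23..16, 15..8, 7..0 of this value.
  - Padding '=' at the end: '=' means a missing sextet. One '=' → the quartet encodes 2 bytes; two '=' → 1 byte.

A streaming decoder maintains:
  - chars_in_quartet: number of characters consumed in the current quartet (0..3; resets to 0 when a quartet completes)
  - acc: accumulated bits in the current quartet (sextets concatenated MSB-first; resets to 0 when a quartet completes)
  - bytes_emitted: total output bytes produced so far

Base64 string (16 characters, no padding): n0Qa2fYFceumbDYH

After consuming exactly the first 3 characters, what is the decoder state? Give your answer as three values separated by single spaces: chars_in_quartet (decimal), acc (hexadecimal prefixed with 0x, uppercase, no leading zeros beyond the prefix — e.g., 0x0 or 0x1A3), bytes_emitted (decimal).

After char 0 ('n'=39): chars_in_quartet=1 acc=0x27 bytes_emitted=0
After char 1 ('0'=52): chars_in_quartet=2 acc=0x9F4 bytes_emitted=0
After char 2 ('Q'=16): chars_in_quartet=3 acc=0x27D10 bytes_emitted=0

Answer: 3 0x27D10 0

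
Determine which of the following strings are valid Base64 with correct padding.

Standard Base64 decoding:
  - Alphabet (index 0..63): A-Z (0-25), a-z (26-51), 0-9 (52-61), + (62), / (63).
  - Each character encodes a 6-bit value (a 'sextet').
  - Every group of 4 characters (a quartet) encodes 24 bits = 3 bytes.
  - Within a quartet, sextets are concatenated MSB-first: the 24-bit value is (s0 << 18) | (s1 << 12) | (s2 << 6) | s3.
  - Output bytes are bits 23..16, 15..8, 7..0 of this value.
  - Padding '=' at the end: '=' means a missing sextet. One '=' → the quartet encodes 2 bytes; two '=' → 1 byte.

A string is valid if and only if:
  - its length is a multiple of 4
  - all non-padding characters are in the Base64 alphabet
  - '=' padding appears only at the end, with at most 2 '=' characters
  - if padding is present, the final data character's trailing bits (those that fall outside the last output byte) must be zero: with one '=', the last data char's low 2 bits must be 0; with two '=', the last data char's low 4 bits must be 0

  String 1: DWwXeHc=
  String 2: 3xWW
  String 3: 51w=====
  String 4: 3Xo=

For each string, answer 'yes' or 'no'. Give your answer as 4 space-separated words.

String 1: 'DWwXeHc=' → valid
String 2: '3xWW' → valid
String 3: '51w=====' → invalid (5 pad chars (max 2))
String 4: '3Xo=' → valid

Answer: yes yes no yes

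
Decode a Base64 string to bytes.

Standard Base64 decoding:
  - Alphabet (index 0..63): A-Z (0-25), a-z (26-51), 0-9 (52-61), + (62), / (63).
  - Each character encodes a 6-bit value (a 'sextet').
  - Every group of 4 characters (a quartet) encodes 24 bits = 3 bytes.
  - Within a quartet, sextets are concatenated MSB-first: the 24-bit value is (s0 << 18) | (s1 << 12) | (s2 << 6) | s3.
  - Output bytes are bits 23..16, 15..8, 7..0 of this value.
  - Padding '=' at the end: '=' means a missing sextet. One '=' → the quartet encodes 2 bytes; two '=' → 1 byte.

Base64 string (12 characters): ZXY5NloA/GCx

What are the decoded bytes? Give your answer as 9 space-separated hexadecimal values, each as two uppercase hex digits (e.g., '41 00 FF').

After char 0 ('Z'=25): chars_in_quartet=1 acc=0x19 bytes_emitted=0
After char 1 ('X'=23): chars_in_quartet=2 acc=0x657 bytes_emitted=0
After char 2 ('Y'=24): chars_in_quartet=3 acc=0x195D8 bytes_emitted=0
After char 3 ('5'=57): chars_in_quartet=4 acc=0x657639 -> emit 65 76 39, reset; bytes_emitted=3
After char 4 ('N'=13): chars_in_quartet=1 acc=0xD bytes_emitted=3
After char 5 ('l'=37): chars_in_quartet=2 acc=0x365 bytes_emitted=3
After char 6 ('o'=40): chars_in_quartet=3 acc=0xD968 bytes_emitted=3
After char 7 ('A'=0): chars_in_quartet=4 acc=0x365A00 -> emit 36 5A 00, reset; bytes_emitted=6
After char 8 ('/'=63): chars_in_quartet=1 acc=0x3F bytes_emitted=6
After char 9 ('G'=6): chars_in_quartet=2 acc=0xFC6 bytes_emitted=6
After char 10 ('C'=2): chars_in_quartet=3 acc=0x3F182 bytes_emitted=6
After char 11 ('x'=49): chars_in_quartet=4 acc=0xFC60B1 -> emit FC 60 B1, reset; bytes_emitted=9

Answer: 65 76 39 36 5A 00 FC 60 B1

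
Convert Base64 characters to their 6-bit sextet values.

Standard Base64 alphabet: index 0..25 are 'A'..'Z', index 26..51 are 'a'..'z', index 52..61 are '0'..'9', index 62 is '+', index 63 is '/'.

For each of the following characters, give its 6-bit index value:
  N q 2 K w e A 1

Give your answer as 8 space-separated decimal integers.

'N': A..Z range, ord('N') − ord('A') = 13
'q': a..z range, 26 + ord('q') − ord('a') = 42
'2': 0..9 range, 52 + ord('2') − ord('0') = 54
'K': A..Z range, ord('K') − ord('A') = 10
'w': a..z range, 26 + ord('w') − ord('a') = 48
'e': a..z range, 26 + ord('e') − ord('a') = 30
'A': A..Z range, ord('A') − ord('A') = 0
'1': 0..9 range, 52 + ord('1') − ord('0') = 53

Answer: 13 42 54 10 48 30 0 53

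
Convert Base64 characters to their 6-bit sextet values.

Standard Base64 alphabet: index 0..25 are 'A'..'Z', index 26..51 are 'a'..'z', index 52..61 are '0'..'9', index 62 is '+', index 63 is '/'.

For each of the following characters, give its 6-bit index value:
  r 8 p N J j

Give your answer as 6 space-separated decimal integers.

'r': a..z range, 26 + ord('r') − ord('a') = 43
'8': 0..9 range, 52 + ord('8') − ord('0') = 60
'p': a..z range, 26 + ord('p') − ord('a') = 41
'N': A..Z range, ord('N') − ord('A') = 13
'J': A..Z range, ord('J') − ord('A') = 9
'j': a..z range, 26 + ord('j') − ord('a') = 35

Answer: 43 60 41 13 9 35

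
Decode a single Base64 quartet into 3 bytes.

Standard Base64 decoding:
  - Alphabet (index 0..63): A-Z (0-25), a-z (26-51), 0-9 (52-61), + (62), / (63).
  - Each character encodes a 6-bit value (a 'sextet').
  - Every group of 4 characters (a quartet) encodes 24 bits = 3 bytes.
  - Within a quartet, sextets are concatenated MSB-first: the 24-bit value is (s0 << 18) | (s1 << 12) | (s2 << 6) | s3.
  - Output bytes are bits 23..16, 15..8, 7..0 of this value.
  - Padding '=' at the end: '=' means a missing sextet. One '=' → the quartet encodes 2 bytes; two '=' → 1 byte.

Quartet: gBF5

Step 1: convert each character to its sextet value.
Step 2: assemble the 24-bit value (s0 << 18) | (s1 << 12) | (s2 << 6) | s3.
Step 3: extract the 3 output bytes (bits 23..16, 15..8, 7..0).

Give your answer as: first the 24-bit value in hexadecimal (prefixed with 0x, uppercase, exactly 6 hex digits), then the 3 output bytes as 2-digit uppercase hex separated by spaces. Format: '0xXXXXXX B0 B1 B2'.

Sextets: g=32, B=1, F=5, 5=57
24-bit: (32<<18) | (1<<12) | (5<<6) | 57
      = 0x800000 | 0x001000 | 0x000140 | 0x000039
      = 0x801179
Bytes: (v>>16)&0xFF=80, (v>>8)&0xFF=11, v&0xFF=79

Answer: 0x801179 80 11 79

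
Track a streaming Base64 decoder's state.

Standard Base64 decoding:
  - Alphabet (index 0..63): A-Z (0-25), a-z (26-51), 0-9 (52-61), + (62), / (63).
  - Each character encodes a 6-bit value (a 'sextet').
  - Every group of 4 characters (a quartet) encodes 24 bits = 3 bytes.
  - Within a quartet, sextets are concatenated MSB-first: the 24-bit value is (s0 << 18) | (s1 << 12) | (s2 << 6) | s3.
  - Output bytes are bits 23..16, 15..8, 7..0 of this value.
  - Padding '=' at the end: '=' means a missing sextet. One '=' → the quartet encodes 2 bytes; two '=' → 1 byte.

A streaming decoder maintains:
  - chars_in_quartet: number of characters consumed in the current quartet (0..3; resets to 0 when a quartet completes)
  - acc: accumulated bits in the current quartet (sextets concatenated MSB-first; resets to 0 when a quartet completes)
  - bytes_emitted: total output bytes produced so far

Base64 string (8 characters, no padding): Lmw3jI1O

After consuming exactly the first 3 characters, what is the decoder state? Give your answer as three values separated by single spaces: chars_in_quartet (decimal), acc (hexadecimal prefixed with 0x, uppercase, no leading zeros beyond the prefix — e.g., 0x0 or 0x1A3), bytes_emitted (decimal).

After char 0 ('L'=11): chars_in_quartet=1 acc=0xB bytes_emitted=0
After char 1 ('m'=38): chars_in_quartet=2 acc=0x2E6 bytes_emitted=0
After char 2 ('w'=48): chars_in_quartet=3 acc=0xB9B0 bytes_emitted=0

Answer: 3 0xB9B0 0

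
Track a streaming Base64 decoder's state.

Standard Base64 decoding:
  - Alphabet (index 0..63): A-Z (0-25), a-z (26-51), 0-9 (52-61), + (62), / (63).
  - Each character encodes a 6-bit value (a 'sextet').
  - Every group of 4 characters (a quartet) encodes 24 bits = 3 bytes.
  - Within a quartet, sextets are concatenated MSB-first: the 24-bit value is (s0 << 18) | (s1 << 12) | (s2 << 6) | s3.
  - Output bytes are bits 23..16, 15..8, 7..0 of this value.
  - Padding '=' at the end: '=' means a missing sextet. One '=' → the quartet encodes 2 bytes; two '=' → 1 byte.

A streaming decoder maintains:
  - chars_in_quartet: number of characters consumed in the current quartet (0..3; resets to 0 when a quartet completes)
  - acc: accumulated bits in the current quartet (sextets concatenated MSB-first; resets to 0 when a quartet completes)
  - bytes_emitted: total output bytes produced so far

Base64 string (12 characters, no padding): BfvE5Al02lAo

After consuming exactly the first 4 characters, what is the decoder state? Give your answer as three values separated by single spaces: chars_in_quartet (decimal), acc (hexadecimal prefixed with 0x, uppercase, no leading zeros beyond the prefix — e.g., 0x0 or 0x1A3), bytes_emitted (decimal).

Answer: 0 0x0 3

Derivation:
After char 0 ('B'=1): chars_in_quartet=1 acc=0x1 bytes_emitted=0
After char 1 ('f'=31): chars_in_quartet=2 acc=0x5F bytes_emitted=0
After char 2 ('v'=47): chars_in_quartet=3 acc=0x17EF bytes_emitted=0
After char 3 ('E'=4): chars_in_quartet=4 acc=0x5FBC4 -> emit 05 FB C4, reset; bytes_emitted=3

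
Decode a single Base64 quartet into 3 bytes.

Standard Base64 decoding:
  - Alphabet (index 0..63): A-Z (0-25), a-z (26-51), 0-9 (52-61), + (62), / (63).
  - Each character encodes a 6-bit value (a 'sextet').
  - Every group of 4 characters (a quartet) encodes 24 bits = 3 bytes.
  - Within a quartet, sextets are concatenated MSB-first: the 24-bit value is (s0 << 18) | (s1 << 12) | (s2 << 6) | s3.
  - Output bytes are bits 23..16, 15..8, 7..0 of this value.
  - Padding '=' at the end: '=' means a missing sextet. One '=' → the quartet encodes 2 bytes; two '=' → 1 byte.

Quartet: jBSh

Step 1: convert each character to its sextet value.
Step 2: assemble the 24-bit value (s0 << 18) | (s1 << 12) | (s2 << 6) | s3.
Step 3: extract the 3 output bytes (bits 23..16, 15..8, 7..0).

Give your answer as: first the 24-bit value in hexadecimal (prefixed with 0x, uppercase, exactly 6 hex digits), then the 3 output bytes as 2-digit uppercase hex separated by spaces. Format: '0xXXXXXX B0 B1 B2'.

Sextets: j=35, B=1, S=18, h=33
24-bit: (35<<18) | (1<<12) | (18<<6) | 33
      = 0x8C0000 | 0x001000 | 0x000480 | 0x000021
      = 0x8C14A1
Bytes: (v>>16)&0xFF=8C, (v>>8)&0xFF=14, v&0xFF=A1

Answer: 0x8C14A1 8C 14 A1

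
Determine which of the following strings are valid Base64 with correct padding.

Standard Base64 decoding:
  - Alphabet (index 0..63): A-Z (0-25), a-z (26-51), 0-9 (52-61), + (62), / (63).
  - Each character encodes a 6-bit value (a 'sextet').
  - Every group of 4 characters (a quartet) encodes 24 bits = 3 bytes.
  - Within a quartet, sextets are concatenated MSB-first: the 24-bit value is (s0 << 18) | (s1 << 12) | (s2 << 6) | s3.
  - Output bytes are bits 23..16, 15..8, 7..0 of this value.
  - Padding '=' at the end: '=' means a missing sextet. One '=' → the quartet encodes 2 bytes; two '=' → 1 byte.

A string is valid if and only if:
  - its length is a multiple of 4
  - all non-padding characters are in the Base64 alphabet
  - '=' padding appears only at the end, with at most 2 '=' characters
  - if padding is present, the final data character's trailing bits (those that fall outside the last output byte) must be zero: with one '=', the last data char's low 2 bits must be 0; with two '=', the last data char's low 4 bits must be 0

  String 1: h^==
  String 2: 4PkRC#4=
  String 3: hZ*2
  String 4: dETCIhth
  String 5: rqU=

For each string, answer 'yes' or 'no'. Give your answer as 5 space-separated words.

String 1: 'h^==' → invalid (bad char(s): ['^'])
String 2: '4PkRC#4=' → invalid (bad char(s): ['#'])
String 3: 'hZ*2' → invalid (bad char(s): ['*'])
String 4: 'dETCIhth' → valid
String 5: 'rqU=' → valid

Answer: no no no yes yes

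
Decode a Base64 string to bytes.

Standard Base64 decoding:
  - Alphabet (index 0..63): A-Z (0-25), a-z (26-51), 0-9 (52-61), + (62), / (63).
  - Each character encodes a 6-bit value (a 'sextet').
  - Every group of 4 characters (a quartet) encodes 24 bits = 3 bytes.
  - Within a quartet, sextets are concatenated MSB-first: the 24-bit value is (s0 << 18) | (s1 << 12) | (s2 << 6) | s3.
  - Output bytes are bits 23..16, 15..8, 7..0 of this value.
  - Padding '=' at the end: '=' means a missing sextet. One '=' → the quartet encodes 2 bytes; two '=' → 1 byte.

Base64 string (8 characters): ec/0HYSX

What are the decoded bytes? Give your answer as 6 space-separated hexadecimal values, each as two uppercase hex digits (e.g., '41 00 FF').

Answer: 79 CF F4 1D 84 97

Derivation:
After char 0 ('e'=30): chars_in_quartet=1 acc=0x1E bytes_emitted=0
After char 1 ('c'=28): chars_in_quartet=2 acc=0x79C bytes_emitted=0
After char 2 ('/'=63): chars_in_quartet=3 acc=0x1E73F bytes_emitted=0
After char 3 ('0'=52): chars_in_quartet=4 acc=0x79CFF4 -> emit 79 CF F4, reset; bytes_emitted=3
After char 4 ('H'=7): chars_in_quartet=1 acc=0x7 bytes_emitted=3
After char 5 ('Y'=24): chars_in_quartet=2 acc=0x1D8 bytes_emitted=3
After char 6 ('S'=18): chars_in_quartet=3 acc=0x7612 bytes_emitted=3
After char 7 ('X'=23): chars_in_quartet=4 acc=0x1D8497 -> emit 1D 84 97, reset; bytes_emitted=6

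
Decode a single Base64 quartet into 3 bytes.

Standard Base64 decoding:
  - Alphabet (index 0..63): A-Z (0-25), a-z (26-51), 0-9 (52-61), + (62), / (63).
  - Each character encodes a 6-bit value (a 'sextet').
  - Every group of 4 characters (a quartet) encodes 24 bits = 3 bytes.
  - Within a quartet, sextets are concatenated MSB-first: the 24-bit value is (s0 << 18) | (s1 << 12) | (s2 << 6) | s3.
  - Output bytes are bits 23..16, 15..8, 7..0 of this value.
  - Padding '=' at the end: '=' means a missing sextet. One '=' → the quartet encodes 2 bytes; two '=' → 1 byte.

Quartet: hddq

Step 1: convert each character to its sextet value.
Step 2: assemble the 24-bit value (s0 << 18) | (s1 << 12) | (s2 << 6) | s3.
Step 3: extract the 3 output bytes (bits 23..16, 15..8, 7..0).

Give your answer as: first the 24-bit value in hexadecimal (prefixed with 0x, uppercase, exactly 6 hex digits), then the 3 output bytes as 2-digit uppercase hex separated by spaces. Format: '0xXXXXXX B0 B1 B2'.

Answer: 0x85D76A 85 D7 6A

Derivation:
Sextets: h=33, d=29, d=29, q=42
24-bit: (33<<18) | (29<<12) | (29<<6) | 42
      = 0x840000 | 0x01D000 | 0x000740 | 0x00002A
      = 0x85D76A
Bytes: (v>>16)&0xFF=85, (v>>8)&0xFF=D7, v&0xFF=6A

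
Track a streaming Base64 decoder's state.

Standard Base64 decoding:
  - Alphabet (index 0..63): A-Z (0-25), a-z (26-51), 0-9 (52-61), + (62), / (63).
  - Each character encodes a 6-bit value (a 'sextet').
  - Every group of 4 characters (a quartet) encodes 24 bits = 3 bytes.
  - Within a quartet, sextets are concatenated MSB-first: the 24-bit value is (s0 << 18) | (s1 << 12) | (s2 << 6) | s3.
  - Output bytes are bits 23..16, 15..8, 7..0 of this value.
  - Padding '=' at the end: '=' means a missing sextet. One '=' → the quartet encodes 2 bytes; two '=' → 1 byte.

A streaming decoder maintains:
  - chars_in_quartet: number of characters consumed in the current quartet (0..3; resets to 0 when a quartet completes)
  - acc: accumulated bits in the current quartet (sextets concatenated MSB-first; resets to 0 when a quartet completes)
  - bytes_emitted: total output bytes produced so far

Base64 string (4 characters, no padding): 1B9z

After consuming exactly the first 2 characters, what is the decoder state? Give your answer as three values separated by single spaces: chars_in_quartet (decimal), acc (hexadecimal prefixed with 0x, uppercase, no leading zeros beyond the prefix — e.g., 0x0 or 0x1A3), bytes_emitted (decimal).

Answer: 2 0xD41 0

Derivation:
After char 0 ('1'=53): chars_in_quartet=1 acc=0x35 bytes_emitted=0
After char 1 ('B'=1): chars_in_quartet=2 acc=0xD41 bytes_emitted=0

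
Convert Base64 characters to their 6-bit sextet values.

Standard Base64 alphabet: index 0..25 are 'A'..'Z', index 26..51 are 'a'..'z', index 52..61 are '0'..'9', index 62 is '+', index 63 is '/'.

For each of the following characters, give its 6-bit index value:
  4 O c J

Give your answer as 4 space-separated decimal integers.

Answer: 56 14 28 9

Derivation:
'4': 0..9 range, 52 + ord('4') − ord('0') = 56
'O': A..Z range, ord('O') − ord('A') = 14
'c': a..z range, 26 + ord('c') − ord('a') = 28
'J': A..Z range, ord('J') − ord('A') = 9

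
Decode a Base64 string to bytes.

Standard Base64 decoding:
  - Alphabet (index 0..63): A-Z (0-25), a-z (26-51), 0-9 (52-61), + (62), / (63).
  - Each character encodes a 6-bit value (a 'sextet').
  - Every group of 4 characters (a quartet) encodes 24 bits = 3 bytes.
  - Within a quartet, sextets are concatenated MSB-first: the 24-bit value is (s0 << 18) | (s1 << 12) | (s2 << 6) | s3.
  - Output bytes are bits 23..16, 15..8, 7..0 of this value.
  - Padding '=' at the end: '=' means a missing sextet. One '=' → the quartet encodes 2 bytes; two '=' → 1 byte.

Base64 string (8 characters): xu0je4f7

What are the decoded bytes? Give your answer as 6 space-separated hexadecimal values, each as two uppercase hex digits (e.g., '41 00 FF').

Answer: C6 ED 23 7B 87 FB

Derivation:
After char 0 ('x'=49): chars_in_quartet=1 acc=0x31 bytes_emitted=0
After char 1 ('u'=46): chars_in_quartet=2 acc=0xC6E bytes_emitted=0
After char 2 ('0'=52): chars_in_quartet=3 acc=0x31BB4 bytes_emitted=0
After char 3 ('j'=35): chars_in_quartet=4 acc=0xC6ED23 -> emit C6 ED 23, reset; bytes_emitted=3
After char 4 ('e'=30): chars_in_quartet=1 acc=0x1E bytes_emitted=3
After char 5 ('4'=56): chars_in_quartet=2 acc=0x7B8 bytes_emitted=3
After char 6 ('f'=31): chars_in_quartet=3 acc=0x1EE1F bytes_emitted=3
After char 7 ('7'=59): chars_in_quartet=4 acc=0x7B87FB -> emit 7B 87 FB, reset; bytes_emitted=6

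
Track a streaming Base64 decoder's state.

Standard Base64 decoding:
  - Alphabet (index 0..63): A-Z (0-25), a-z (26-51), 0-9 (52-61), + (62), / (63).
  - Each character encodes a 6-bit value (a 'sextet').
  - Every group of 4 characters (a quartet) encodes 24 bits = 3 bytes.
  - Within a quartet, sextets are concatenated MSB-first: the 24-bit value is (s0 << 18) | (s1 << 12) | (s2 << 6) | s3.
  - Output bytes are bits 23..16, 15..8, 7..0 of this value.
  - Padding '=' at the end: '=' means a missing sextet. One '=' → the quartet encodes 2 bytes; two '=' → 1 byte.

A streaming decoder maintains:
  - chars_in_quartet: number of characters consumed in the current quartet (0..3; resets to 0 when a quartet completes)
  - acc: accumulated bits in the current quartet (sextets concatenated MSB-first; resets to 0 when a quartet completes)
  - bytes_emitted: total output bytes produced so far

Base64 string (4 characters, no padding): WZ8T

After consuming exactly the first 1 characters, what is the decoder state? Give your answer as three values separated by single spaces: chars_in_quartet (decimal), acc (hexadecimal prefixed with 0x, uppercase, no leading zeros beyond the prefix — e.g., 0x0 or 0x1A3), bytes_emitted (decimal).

Answer: 1 0x16 0

Derivation:
After char 0 ('W'=22): chars_in_quartet=1 acc=0x16 bytes_emitted=0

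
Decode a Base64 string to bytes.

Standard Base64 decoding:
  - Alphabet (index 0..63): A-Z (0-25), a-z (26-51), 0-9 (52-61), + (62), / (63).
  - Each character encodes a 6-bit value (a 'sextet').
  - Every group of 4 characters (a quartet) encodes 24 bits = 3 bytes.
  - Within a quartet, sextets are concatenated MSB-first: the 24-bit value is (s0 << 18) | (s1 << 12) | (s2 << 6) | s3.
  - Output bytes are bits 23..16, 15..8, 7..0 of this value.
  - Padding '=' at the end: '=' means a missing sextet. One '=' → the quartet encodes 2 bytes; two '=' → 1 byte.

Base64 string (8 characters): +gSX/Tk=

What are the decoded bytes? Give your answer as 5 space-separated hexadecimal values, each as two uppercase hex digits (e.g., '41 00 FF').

Answer: FA 04 97 FD 39

Derivation:
After char 0 ('+'=62): chars_in_quartet=1 acc=0x3E bytes_emitted=0
After char 1 ('g'=32): chars_in_quartet=2 acc=0xFA0 bytes_emitted=0
After char 2 ('S'=18): chars_in_quartet=3 acc=0x3E812 bytes_emitted=0
After char 3 ('X'=23): chars_in_quartet=4 acc=0xFA0497 -> emit FA 04 97, reset; bytes_emitted=3
After char 4 ('/'=63): chars_in_quartet=1 acc=0x3F bytes_emitted=3
After char 5 ('T'=19): chars_in_quartet=2 acc=0xFD3 bytes_emitted=3
After char 6 ('k'=36): chars_in_quartet=3 acc=0x3F4E4 bytes_emitted=3
Padding '=': partial quartet acc=0x3F4E4 -> emit FD 39; bytes_emitted=5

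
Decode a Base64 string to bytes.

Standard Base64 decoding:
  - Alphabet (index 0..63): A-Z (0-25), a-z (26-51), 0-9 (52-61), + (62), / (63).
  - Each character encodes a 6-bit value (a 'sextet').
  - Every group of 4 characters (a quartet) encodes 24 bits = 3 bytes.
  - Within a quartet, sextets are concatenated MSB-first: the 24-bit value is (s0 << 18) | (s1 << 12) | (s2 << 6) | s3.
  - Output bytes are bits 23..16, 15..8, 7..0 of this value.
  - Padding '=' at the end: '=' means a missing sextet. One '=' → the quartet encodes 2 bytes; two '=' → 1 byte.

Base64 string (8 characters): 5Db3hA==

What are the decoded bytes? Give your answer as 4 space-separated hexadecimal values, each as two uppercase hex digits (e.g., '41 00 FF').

Answer: E4 36 F7 84

Derivation:
After char 0 ('5'=57): chars_in_quartet=1 acc=0x39 bytes_emitted=0
After char 1 ('D'=3): chars_in_quartet=2 acc=0xE43 bytes_emitted=0
After char 2 ('b'=27): chars_in_quartet=3 acc=0x390DB bytes_emitted=0
After char 3 ('3'=55): chars_in_quartet=4 acc=0xE436F7 -> emit E4 36 F7, reset; bytes_emitted=3
After char 4 ('h'=33): chars_in_quartet=1 acc=0x21 bytes_emitted=3
After char 5 ('A'=0): chars_in_quartet=2 acc=0x840 bytes_emitted=3
Padding '==': partial quartet acc=0x840 -> emit 84; bytes_emitted=4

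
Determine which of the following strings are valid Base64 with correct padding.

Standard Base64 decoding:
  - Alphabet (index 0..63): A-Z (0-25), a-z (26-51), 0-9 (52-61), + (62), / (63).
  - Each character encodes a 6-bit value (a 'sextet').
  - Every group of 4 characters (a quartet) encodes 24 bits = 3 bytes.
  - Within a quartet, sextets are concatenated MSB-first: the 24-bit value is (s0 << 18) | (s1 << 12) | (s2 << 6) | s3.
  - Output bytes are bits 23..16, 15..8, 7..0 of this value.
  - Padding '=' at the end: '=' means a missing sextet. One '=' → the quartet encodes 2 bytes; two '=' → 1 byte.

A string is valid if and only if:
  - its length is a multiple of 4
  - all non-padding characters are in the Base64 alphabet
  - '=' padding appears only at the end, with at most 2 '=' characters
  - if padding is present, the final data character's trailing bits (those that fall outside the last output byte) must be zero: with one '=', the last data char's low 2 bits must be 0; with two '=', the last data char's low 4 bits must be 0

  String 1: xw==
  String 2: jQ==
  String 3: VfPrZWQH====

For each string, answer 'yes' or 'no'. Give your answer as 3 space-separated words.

String 1: 'xw==' → valid
String 2: 'jQ==' → valid
String 3: 'VfPrZWQH====' → invalid (4 pad chars (max 2))

Answer: yes yes no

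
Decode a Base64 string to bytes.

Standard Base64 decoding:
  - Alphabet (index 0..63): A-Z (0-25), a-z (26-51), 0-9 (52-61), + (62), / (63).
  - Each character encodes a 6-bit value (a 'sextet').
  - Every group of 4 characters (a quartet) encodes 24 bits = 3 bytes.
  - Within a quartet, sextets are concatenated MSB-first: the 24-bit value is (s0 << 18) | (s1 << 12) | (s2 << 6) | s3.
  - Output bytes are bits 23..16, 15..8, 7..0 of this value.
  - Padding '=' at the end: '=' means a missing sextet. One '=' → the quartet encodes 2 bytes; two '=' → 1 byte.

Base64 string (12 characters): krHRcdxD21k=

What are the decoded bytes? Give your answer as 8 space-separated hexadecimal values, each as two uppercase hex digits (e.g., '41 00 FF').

Answer: 92 B1 D1 71 DC 43 DB 59

Derivation:
After char 0 ('k'=36): chars_in_quartet=1 acc=0x24 bytes_emitted=0
After char 1 ('r'=43): chars_in_quartet=2 acc=0x92B bytes_emitted=0
After char 2 ('H'=7): chars_in_quartet=3 acc=0x24AC7 bytes_emitted=0
After char 3 ('R'=17): chars_in_quartet=4 acc=0x92B1D1 -> emit 92 B1 D1, reset; bytes_emitted=3
After char 4 ('c'=28): chars_in_quartet=1 acc=0x1C bytes_emitted=3
After char 5 ('d'=29): chars_in_quartet=2 acc=0x71D bytes_emitted=3
After char 6 ('x'=49): chars_in_quartet=3 acc=0x1C771 bytes_emitted=3
After char 7 ('D'=3): chars_in_quartet=4 acc=0x71DC43 -> emit 71 DC 43, reset; bytes_emitted=6
After char 8 ('2'=54): chars_in_quartet=1 acc=0x36 bytes_emitted=6
After char 9 ('1'=53): chars_in_quartet=2 acc=0xDB5 bytes_emitted=6
After char 10 ('k'=36): chars_in_quartet=3 acc=0x36D64 bytes_emitted=6
Padding '=': partial quartet acc=0x36D64 -> emit DB 59; bytes_emitted=8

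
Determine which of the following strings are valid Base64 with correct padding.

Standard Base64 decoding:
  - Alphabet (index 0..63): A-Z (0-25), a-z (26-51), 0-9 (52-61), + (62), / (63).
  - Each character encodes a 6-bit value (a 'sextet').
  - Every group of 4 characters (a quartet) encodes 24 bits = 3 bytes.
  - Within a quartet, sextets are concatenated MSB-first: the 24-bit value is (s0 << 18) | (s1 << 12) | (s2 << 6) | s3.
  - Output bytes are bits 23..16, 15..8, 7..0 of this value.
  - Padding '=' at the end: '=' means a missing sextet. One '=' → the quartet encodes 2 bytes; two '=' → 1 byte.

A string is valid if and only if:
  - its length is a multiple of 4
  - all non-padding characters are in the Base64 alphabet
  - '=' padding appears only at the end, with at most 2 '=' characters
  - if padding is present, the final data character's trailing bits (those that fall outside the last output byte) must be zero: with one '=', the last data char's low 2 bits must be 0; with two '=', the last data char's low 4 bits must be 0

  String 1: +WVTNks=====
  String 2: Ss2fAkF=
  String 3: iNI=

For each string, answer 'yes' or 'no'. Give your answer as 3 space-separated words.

String 1: '+WVTNks=====' → invalid (5 pad chars (max 2))
String 2: 'Ss2fAkF=' → invalid (bad trailing bits)
String 3: 'iNI=' → valid

Answer: no no yes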